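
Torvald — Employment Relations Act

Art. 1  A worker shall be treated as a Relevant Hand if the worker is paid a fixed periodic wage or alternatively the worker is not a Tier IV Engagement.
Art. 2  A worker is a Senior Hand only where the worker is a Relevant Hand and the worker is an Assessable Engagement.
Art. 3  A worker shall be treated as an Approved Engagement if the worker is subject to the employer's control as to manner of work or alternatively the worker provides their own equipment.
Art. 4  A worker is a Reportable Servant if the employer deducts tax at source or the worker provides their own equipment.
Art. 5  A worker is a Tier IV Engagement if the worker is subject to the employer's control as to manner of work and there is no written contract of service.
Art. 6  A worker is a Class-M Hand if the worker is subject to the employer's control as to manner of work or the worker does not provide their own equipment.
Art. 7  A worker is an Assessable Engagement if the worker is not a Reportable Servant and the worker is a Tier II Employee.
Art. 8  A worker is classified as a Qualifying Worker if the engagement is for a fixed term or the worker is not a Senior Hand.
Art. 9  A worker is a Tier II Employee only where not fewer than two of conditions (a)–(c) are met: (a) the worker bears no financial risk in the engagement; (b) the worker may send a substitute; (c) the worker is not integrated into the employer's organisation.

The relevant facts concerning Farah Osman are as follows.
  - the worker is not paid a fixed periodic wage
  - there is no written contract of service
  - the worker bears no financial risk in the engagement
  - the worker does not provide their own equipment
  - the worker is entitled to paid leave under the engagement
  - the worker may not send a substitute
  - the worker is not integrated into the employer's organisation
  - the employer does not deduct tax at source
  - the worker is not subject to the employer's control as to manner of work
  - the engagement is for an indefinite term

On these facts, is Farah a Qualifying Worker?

No

article 5 — Tier IV Engagement: [the worker is subject to the employer's control as to manner of work? no] AND [there is no written contract of service? yes] → not satisfied.
article 1 — Relevant Hand: [the worker is paid a fixed periodic wage? no] OR [not a Tier IV Engagement (article 5)? yes] → satisfied.
article 4 — Reportable Servant: [the employer deducts tax at source? no] OR [the worker provides their own equipment? no] → not satisfied.
article 9 — Tier II Employee: the worker bears no financial risk in the engagement? yes; the worker may send a substitute? no; the worker is not integrated into the employer's organisation? yes — 2 of 3 hold (need ≥2) → satisfied.
article 7 — Assessable Engagement: [not a Reportable Servant (article 4)? yes] AND [Tier II Employee (article 9)? yes] → satisfied.
article 2 — Senior Hand: [Relevant Hand (article 1)? yes] AND [Assessable Engagement (article 7)? yes] → satisfied.
article 8 — Qualifying Worker: [the engagement is for a fixed term? no] OR [not a Senior Hand (article 2)? no] → not satisfied.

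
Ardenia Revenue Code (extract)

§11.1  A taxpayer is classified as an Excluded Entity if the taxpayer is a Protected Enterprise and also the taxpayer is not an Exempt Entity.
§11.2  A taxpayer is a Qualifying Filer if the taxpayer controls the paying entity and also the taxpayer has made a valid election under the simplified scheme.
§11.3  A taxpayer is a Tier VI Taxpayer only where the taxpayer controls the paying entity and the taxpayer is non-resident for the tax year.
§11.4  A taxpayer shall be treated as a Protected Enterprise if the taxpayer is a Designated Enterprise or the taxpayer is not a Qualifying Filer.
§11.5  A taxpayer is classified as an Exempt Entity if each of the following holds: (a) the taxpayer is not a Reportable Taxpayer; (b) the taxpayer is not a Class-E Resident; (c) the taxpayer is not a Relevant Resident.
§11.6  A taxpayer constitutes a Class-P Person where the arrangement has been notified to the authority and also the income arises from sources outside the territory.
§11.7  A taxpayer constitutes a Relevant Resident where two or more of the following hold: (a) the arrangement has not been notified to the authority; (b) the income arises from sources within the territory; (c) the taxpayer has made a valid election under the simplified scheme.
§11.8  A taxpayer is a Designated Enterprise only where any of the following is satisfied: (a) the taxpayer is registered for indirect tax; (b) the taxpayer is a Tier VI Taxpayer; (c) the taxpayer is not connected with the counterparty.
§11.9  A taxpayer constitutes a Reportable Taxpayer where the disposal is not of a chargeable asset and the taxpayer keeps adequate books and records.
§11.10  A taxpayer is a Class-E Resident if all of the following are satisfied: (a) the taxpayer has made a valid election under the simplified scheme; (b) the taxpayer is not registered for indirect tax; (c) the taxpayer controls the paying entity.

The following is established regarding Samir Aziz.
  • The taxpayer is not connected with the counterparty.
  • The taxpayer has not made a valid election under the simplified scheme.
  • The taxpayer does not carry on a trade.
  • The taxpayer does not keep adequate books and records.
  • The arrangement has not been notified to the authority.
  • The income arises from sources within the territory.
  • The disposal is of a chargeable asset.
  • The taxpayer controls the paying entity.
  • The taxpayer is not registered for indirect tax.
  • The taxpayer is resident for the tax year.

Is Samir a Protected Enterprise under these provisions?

Under §11.3: the taxpayer controls the paying entity? yes; and the taxpayer is non-resident for the tax year? no. So the taxpayer is not a Tier VI Taxpayer.
Under §11.8: the taxpayer is registered for indirect tax? no; or Tier VI Taxpayer (§11.3)? no; or the taxpayer is not connected with the counterparty? yes. So the taxpayer is a Designated Enterprise.
Under §11.2: the taxpayer controls the paying entity? yes; and the taxpayer has made a valid election under the simplified scheme? no. So the taxpayer is not a Qualifying Filer.
Under §11.4: Designated Enterprise (§11.8)? yes; or not a Qualifying Filer (§11.2)? yes. So the taxpayer is a Protected Enterprise.

Yes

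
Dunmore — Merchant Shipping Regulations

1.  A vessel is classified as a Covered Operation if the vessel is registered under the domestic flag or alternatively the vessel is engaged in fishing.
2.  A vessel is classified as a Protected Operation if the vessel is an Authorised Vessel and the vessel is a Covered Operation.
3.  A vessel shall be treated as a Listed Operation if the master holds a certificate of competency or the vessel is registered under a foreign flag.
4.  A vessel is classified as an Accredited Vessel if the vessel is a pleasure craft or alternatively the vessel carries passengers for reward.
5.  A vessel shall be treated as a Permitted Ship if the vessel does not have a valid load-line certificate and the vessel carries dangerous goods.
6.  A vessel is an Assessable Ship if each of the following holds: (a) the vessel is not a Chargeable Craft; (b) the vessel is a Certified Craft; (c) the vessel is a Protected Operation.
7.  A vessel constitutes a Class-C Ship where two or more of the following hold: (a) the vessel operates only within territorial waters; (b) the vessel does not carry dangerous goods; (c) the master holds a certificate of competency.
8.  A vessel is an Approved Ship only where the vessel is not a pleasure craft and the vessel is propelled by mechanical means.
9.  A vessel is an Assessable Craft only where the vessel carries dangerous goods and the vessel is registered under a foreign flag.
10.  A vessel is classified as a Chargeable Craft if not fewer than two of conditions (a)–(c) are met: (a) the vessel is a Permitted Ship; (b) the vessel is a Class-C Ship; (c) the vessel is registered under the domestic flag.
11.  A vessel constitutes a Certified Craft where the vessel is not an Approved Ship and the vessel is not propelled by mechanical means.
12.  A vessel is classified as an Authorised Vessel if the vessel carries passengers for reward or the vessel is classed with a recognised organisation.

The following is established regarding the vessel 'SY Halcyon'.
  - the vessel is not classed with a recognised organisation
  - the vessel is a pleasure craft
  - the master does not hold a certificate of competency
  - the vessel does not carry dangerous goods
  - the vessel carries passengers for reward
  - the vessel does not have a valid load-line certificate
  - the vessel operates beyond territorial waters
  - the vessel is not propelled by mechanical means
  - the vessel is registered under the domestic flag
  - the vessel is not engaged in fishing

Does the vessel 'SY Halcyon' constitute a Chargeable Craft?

Under paragraph 5: the vessel does not have a valid load-line certificate? yes; and the vessel carries dangerous goods? no. So the vessel is not a Permitted Ship.
Under paragraph 7: the vessel operates only within territorial waters? no; the vessel does not carry dangerous goods? yes; the master holds a certificate of competency? no — 1 of 3 hold (need ≥2) → not satisfied.
Under paragraph 10: Permitted Ship (paragraph 5)? no; Class-C Ship (paragraph 7)? no; the vessel is registered under the domestic flag? yes — 1 of 3 hold (need ≥2) → not satisfied.

No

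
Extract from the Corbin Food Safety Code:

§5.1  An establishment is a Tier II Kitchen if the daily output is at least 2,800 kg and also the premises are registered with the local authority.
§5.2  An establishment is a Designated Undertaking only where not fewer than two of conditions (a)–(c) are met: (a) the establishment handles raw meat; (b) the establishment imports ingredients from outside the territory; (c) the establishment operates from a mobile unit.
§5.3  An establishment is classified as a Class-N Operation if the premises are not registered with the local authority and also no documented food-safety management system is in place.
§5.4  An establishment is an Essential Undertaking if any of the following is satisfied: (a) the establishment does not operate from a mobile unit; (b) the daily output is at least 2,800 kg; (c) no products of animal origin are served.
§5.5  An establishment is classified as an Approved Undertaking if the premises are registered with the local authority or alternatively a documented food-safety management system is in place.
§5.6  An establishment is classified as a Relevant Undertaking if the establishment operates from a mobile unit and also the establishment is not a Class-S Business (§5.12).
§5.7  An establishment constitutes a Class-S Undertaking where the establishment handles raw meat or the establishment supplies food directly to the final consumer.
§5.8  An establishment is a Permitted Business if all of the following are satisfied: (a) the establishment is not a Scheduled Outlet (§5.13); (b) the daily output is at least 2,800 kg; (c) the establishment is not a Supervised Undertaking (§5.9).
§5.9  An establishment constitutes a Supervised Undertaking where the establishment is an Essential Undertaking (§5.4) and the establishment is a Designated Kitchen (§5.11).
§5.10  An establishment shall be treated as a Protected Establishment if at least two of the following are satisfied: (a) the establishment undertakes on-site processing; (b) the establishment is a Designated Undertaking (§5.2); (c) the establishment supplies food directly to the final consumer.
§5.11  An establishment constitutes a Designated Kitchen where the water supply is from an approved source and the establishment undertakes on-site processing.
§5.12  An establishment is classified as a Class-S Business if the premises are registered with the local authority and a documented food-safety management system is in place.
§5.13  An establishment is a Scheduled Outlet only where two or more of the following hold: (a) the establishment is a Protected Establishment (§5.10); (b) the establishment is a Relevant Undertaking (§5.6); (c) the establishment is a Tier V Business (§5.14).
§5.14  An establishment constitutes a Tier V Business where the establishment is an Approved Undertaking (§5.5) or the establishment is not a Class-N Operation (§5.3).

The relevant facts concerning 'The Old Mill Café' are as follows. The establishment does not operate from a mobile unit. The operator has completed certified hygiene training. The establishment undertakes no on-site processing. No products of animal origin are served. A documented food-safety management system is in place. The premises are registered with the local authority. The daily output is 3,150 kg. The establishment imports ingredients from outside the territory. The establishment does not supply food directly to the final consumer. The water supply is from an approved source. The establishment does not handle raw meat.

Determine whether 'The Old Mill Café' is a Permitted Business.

Under §5.2: the establishment handles raw meat? no; the establishment imports ingredients from outside the territory? yes; the establishment operates from a mobile unit? no — 1 of 3 hold (need ≥2) → not satisfied.
Under §5.10: the establishment undertakes on-site processing? no; Designated Undertaking (§5.2)? no; the establishment supplies food directly to the final consumer? no — 0 of 3 hold (need ≥2) → not satisfied.
Under §5.12: the premises are registered with the local authority? yes; and a documented food-safety management system is in place? yes. So the establishment is a Class-S Business.
Under §5.6: the establishment operates from a mobile unit? no; and not a Class-S Business (§5.12)? no. So the establishment is not a Relevant Undertaking.
Under §5.5: the premises are registered with the local authority? yes; or a documented food-safety management system is in place? yes. So the establishment is an Approved Undertaking.
Under §5.3: the premises are not registered with the local authority? no; and no documented food-safety management system is in place? no. So the establishment is not a Class-N Operation.
Under §5.14: Approved Undertaking (§5.5)? yes; or not a Class-N Operation (§5.3)? yes. So the establishment is a Tier V Business.
Under §5.13: Protected Establishment (§5.10)? no; Relevant Undertaking (§5.6)? no; Tier V Business (§5.14)? yes — 1 of 3 hold (need ≥2) → not satisfied.
Under §5.4: the establishment does not operate from a mobile unit? yes; or daily output: 3,150 kg ≥ 2,800 kg? yes; or no products of animal origin are served? yes. So the establishment is an Essential Undertaking.
Under §5.11: the water supply is from an approved source? yes; and the establishment undertakes on-site processing? no. So the establishment is not a Designated Kitchen.
Under §5.9: Essential Undertaking (§5.4)? yes; and Designated Kitchen (§5.11)? no. So the establishment is not a Supervised Undertaking.
Under §5.8: not a Scheduled Outlet (§5.13)? yes; and daily output: 3,150 kg ≥ 2,800 kg? yes; and not a Supervised Undertaking (§5.9)? yes. So the establishment is a Permitted Business.

Yes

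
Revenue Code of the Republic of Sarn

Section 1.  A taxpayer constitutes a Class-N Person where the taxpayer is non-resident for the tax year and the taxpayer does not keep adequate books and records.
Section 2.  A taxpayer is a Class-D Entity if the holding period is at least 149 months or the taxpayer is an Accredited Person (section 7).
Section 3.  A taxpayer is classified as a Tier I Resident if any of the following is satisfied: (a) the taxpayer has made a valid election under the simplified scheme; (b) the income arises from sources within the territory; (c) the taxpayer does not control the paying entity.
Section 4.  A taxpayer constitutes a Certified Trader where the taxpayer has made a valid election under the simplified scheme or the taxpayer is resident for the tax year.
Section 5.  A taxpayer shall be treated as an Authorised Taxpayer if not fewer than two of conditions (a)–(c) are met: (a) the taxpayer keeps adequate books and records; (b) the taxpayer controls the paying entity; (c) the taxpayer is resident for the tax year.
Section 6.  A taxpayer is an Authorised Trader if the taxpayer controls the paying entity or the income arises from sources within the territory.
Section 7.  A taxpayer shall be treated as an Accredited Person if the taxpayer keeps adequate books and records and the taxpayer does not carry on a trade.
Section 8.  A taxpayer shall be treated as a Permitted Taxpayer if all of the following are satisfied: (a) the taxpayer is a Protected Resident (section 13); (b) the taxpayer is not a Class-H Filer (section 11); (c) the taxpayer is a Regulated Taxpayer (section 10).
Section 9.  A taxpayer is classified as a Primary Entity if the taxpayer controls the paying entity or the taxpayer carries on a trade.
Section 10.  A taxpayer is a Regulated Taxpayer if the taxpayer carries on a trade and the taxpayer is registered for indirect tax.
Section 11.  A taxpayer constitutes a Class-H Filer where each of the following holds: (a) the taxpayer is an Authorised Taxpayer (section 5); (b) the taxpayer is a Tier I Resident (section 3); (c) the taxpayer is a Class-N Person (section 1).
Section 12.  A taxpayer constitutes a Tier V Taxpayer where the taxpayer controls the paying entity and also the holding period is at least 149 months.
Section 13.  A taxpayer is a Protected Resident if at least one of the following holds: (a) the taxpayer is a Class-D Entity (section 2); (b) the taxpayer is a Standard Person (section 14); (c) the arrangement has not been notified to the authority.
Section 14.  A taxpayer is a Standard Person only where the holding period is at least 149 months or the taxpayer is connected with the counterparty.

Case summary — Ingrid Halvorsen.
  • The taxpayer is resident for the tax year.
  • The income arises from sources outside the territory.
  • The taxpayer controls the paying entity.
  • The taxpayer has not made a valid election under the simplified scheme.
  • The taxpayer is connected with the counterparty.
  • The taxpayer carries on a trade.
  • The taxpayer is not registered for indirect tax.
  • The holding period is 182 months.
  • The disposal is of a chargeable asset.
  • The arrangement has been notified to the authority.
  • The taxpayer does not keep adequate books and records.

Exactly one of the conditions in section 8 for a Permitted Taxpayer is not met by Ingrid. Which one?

section 7 — Accredited Person: [the taxpayer keeps adequate books and records? no] AND [the taxpayer does not carry on a trade? no] → not satisfied.
section 2 — Class-D Entity: [holding period: 182 months ≥ 149 months? yes] OR [Accredited Person (section 7)? no] → satisfied.
section 14 — Standard Person: [holding period: 182 months ≥ 149 months? yes] OR [the taxpayer is connected with the counterparty? yes] → satisfied.
section 13 — Protected Resident: [Class-D Entity (section 2)? yes] OR [Standard Person (section 14)? yes] OR [the arrangement has not been notified to the authority? no] → satisfied.
section 5 — Authorised Taxpayer: the taxpayer keeps adequate books and records? no; the taxpayer controls the paying entity? yes; the taxpayer is resident for the tax year? yes — 2 of 3 hold (need ≥2) → satisfied.
section 3 — Tier I Resident: [the taxpayer has made a valid election under the simplified scheme? no] OR [the income arises from sources within the territory? no] OR [the taxpayer does not control the paying entity? no] → not satisfied.
section 1 — Class-N Person: [the taxpayer is non-resident for the tax year? no] AND [the taxpayer does not keep adequate books and records? yes] → not satisfied.
section 11 — Class-H Filer: [Authorised Taxpayer (section 5)? yes] AND [Tier I Resident (section 3)? no] AND [Class-N Person (section 1)? no] → not satisfied.
section 10 — Regulated Taxpayer: [the taxpayer carries on a trade? yes] AND [the taxpayer is registered for indirect tax? no] → not satisfied.
section 8 — Permitted Taxpayer: [Protected Resident (section 13)? yes] AND [not a Class-H Filer (section 11)? yes] AND [Regulated Taxpayer (section 10)? no] → not satisfied.

Regulated Taxpayer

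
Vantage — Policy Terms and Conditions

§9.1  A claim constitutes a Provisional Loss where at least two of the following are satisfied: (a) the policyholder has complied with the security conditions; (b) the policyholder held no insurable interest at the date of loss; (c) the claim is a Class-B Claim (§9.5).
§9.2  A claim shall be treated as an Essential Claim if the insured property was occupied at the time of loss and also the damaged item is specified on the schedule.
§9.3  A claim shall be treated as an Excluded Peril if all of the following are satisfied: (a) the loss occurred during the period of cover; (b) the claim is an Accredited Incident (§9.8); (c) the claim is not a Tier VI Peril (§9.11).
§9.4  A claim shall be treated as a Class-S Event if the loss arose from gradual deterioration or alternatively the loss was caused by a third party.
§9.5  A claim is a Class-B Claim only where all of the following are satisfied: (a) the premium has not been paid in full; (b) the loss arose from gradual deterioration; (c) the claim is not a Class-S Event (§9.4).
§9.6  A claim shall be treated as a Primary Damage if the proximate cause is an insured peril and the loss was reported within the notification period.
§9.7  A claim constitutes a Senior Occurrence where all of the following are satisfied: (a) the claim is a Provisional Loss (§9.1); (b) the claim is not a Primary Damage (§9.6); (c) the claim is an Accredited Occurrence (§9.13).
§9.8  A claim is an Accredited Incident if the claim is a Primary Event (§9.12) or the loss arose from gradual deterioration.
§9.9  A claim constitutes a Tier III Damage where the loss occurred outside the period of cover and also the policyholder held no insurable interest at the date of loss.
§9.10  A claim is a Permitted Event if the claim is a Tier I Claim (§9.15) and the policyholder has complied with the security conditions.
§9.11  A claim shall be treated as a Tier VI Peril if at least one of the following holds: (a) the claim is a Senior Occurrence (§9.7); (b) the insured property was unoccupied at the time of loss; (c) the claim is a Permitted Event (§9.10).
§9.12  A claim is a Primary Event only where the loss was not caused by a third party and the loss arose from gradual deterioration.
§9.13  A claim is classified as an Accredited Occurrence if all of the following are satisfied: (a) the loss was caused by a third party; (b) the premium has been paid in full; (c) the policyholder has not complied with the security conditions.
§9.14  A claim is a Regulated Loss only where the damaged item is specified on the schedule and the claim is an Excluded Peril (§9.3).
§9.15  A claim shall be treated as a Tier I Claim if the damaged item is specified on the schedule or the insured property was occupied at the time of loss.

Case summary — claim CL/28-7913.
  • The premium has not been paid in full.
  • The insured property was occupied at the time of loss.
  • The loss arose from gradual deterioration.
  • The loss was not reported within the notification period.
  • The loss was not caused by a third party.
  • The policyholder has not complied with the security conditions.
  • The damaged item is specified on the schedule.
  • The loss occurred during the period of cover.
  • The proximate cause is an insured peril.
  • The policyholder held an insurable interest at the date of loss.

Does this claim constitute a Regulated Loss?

§9.12 — Primary Event: [the loss was not caused by a third party? yes] AND [the loss arose from gradual deterioration? yes] → satisfied.
§9.8 — Accredited Incident: [Primary Event (§9.12)? yes] OR [the loss arose from gradual deterioration? yes] → satisfied.
§9.4 — Class-S Event: [the loss arose from gradual deterioration? yes] OR [the loss was caused by a third party? no] → satisfied.
§9.5 — Class-B Claim: [the premium has not been paid in full? yes] AND [the loss arose from gradual deterioration? yes] AND [not a Class-S Event (§9.4)? no] → not satisfied.
§9.1 — Provisional Loss: the policyholder has complied with the security conditions? no; the policyholder held no insurable interest at the date of loss? no; Class-B Claim (§9.5)? no — 0 of 3 hold (need ≥2) → not satisfied.
§9.6 — Primary Damage: [the proximate cause is an insured peril? yes] AND [the loss was reported within the notification period? no] → not satisfied.
§9.13 — Accredited Occurrence: [the loss was caused by a third party? no] AND [the premium has been paid in full? no] AND [the policyholder has not complied with the security conditions? yes] → not satisfied.
§9.7 — Senior Occurrence: [Provisional Loss (§9.1)? no] AND [not a Primary Damage (§9.6)? yes] AND [Accredited Occurrence (§9.13)? no] → not satisfied.
§9.15 — Tier I Claim: [the damaged item is specified on the schedule? yes] OR [the insured property was occupied at the time of loss? yes] → satisfied.
§9.10 — Permitted Event: [Tier I Claim (§9.15)? yes] AND [the policyholder has complied with the security conditions? no] → not satisfied.
§9.11 — Tier VI Peril: [Senior Occurrence (§9.7)? no] OR [the insured property was unoccupied at the time of loss? no] OR [Permitted Event (§9.10)? no] → not satisfied.
§9.3 — Excluded Peril: [the loss occurred during the period of cover? yes] AND [Accredited Incident (§9.8)? yes] AND [not a Tier VI Peril (§9.11)? yes] → satisfied.
§9.14 — Regulated Loss: [the damaged item is specified on the schedule? yes] AND [Excluded Peril (§9.3)? yes] → satisfied.

Yes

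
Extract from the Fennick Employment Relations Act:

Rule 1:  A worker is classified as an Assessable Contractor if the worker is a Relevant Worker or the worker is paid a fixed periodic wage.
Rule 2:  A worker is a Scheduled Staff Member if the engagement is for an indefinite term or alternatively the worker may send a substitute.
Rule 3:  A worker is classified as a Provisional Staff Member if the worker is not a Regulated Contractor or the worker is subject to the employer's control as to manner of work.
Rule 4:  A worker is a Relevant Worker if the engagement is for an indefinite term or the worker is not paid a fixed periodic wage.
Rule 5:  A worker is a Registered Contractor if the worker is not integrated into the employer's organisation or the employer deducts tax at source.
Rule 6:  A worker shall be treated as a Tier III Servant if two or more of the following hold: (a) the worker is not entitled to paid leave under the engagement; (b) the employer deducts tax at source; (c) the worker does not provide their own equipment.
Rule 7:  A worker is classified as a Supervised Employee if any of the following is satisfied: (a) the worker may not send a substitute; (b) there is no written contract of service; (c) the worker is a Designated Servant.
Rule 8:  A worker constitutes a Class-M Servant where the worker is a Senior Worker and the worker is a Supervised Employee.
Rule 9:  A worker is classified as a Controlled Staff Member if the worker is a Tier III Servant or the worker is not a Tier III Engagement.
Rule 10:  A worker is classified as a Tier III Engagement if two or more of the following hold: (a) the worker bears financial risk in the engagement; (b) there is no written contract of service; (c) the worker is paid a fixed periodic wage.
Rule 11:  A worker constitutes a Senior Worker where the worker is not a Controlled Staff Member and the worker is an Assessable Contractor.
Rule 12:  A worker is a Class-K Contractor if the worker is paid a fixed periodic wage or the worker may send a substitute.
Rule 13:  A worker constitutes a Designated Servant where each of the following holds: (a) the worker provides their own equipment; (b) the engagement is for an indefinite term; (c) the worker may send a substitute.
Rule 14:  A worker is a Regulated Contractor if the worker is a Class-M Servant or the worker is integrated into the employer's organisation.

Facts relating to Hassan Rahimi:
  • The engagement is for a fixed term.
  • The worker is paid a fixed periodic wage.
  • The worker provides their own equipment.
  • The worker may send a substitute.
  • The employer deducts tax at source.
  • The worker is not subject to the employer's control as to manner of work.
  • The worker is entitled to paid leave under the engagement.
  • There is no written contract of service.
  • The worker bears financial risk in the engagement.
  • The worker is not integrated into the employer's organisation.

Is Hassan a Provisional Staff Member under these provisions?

No

Under rule 6: the worker is not entitled to paid leave under the engagement? no; the employer deducts tax at source? yes; the worker does not provide their own equipment? no — 1 of 3 hold (need ≥2) → not satisfied.
Under rule 10: the worker bears financial risk in the engagement? yes; there is no written contract of service? yes; the worker is paid a fixed periodic wage? yes — 3 of 3 hold (need ≥2) → satisfied.
Under rule 9: Tier III Servant (rule 6)? no; or not a Tier III Engagement (rule 10)? no. So the worker is not a Controlled Staff Member.
Under rule 4: the engagement is for an indefinite term? no; or the worker is not paid a fixed periodic wage? no. So the worker is not a Relevant Worker.
Under rule 1: Relevant Worker (rule 4)? no; or the worker is paid a fixed periodic wage? yes. So the worker is an Assessable Contractor.
Under rule 11: not a Controlled Staff Member (rule 9)? yes; and Assessable Contractor (rule 1)? yes. So the worker is a Senior Worker.
Under rule 13: the worker provides their own equipment? yes; and the engagement is for an indefinite term? no; and the worker may send a substitute? yes. So the worker is not a Designated Servant.
Under rule 7: the worker may not send a substitute? no; or there is no written contract of service? yes; or Designated Servant (rule 13)? no. So the worker is a Supervised Employee.
Under rule 8: Senior Worker (rule 11)? yes; and Supervised Employee (rule 7)? yes. So the worker is a Class-M Servant.
Under rule 14: Class-M Servant (rule 8)? yes; or the worker is integrated into the employer's organisation? no. So the worker is a Regulated Contractor.
Under rule 3: not a Regulated Contractor (rule 14)? no; or the worker is subject to the employer's control as to manner of work? no. So the worker is not a Provisional Staff Member.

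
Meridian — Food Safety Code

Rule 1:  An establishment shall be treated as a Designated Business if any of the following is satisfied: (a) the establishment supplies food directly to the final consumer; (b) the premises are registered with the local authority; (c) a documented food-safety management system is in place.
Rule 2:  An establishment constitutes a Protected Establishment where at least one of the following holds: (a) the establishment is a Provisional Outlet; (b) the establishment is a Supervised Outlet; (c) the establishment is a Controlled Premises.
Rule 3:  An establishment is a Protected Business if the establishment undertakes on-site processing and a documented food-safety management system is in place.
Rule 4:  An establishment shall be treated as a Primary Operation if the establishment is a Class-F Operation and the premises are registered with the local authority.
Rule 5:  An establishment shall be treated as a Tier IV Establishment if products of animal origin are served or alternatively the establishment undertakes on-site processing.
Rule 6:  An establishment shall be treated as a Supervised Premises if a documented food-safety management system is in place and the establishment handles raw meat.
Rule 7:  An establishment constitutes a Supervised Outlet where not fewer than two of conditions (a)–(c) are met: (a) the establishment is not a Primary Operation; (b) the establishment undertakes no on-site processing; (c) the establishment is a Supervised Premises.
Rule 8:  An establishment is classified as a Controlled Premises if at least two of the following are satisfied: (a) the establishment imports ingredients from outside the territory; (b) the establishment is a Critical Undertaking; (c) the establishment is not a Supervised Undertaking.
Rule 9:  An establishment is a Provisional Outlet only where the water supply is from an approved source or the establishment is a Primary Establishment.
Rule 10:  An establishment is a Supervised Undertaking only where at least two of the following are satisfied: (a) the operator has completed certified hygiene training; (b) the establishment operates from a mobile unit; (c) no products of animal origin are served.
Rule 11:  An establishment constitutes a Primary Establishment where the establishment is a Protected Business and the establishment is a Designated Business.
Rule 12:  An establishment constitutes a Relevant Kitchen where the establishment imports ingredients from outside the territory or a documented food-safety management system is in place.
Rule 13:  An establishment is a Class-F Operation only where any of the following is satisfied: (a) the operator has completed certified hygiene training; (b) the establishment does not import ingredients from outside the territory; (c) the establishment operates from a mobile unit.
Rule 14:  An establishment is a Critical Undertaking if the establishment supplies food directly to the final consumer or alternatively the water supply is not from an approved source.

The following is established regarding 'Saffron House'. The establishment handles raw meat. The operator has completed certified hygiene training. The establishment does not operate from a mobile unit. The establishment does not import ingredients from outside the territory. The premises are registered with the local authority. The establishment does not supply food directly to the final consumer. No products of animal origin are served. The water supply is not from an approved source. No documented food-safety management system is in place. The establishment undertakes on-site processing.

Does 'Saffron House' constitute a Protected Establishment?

Under rule 3: the establishment undertakes on-site processing? yes; and a documented food-safety management system is in place? no. So the establishment is not a Protected Business.
Under rule 1: the establishment supplies food directly to the final consumer? no; or the premises are registered with the local authority? yes; or a documented food-safety management system is in place? no. So the establishment is a Designated Business.
Under rule 11: Protected Business (rule 3)? no; and Designated Business (rule 1)? yes. So the establishment is not a Primary Establishment.
Under rule 9: the water supply is from an approved source? no; or Primary Establishment (rule 11)? no. So the establishment is not a Provisional Outlet.
Under rule 13: the operator has completed certified hygiene training? yes; or the establishment does not import ingredients from outside the territory? yes; or the establishment operates from a mobile unit? no. So the establishment is a Class-F Operation.
Under rule 4: Class-F Operation (rule 13)? yes; and the premises are registered with the local authority? yes. So the establishment is a Primary Operation.
Under rule 6: a documented food-safety management system is in place? no; and the establishment handles raw meat? yes. So the establishment is not a Supervised Premises.
Under rule 7: not a Primary Operation (rule 4)? no; the establishment undertakes no on-site processing? no; Supervised Premises (rule 6)? no — 0 of 3 hold (need ≥2) → not satisfied.
Under rule 14: the establishment supplies food directly to the final consumer? no; or the water supply is not from an approved source? yes. So the establishment is a Critical Undertaking.
Under rule 10: the operator has completed certified hygiene training? yes; the establishment operates from a mobile unit? no; no products of animal origin are served? yes — 2 of 3 hold (need ≥2) → satisfied.
Under rule 8: the establishment imports ingredients from outside the territory? no; Critical Undertaking (rule 14)? yes; not a Supervised Undertaking (rule 10)? no — 1 of 3 hold (need ≥2) → not satisfied.
Under rule 2: Provisional Outlet (rule 9)? no; or Supervised Outlet (rule 7)? no; or Controlled Premises (rule 8)? no. So the establishment is not a Protected Establishment.

No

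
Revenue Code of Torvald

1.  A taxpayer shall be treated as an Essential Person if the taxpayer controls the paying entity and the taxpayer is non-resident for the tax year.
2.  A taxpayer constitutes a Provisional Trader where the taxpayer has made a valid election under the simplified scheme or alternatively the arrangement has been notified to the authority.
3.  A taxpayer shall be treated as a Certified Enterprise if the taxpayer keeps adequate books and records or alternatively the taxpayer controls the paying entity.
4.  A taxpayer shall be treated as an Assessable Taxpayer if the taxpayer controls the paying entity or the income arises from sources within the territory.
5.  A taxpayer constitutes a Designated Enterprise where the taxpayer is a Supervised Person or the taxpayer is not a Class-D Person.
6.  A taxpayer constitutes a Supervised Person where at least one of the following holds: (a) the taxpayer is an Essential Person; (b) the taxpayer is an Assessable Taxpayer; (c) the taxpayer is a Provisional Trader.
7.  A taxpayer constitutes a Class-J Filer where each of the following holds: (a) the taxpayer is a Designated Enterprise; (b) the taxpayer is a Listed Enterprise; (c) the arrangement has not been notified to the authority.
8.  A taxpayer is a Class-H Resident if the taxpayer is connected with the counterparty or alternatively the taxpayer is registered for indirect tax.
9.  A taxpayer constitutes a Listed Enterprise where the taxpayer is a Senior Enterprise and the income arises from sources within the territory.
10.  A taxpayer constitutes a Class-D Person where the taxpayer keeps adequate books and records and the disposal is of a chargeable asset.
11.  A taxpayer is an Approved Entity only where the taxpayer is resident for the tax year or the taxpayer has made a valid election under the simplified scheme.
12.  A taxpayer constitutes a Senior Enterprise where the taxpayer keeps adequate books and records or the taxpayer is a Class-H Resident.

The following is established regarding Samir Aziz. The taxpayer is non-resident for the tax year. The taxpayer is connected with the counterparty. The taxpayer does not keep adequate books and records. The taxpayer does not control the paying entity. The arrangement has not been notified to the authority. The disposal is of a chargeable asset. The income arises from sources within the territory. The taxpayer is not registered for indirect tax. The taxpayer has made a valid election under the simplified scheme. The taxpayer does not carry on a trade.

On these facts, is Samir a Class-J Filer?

Yes

Under paragraph 1: the taxpayer controls the paying entity? no; and the taxpayer is non-resident for the tax year? yes. So the taxpayer is not an Essential Person.
Under paragraph 4: the taxpayer controls the paying entity? no; or the income arises from sources within the territory? yes. So the taxpayer is an Assessable Taxpayer.
Under paragraph 2: the taxpayer has made a valid election under the simplified scheme? yes; or the arrangement has been notified to the authority? no. So the taxpayer is a Provisional Trader.
Under paragraph 6: Essential Person (paragraph 1)? no; or Assessable Taxpayer (paragraph 4)? yes; or Provisional Trader (paragraph 2)? yes. So the taxpayer is a Supervised Person.
Under paragraph 10: the taxpayer keeps adequate books and records? no; and the disposal is of a chargeable asset? yes. So the taxpayer is not a Class-D Person.
Under paragraph 5: Supervised Person (paragraph 6)? yes; or not a Class-D Person (paragraph 10)? yes. So the taxpayer is a Designated Enterprise.
Under paragraph 8: the taxpayer is connected with the counterparty? yes; or the taxpayer is registered for indirect tax? no. So the taxpayer is a Class-H Resident.
Under paragraph 12: the taxpayer keeps adequate books and records? no; or Class-H Resident (paragraph 8)? yes. So the taxpayer is a Senior Enterprise.
Under paragraph 9: Senior Enterprise (paragraph 12)? yes; and the income arises from sources within the territory? yes. So the taxpayer is a Listed Enterprise.
Under paragraph 7: Designated Enterprise (paragraph 5)? yes; and Listed Enterprise (paragraph 9)? yes; and the arrangement has not been notified to the authority? yes. So the taxpayer is a Class-J Filer.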